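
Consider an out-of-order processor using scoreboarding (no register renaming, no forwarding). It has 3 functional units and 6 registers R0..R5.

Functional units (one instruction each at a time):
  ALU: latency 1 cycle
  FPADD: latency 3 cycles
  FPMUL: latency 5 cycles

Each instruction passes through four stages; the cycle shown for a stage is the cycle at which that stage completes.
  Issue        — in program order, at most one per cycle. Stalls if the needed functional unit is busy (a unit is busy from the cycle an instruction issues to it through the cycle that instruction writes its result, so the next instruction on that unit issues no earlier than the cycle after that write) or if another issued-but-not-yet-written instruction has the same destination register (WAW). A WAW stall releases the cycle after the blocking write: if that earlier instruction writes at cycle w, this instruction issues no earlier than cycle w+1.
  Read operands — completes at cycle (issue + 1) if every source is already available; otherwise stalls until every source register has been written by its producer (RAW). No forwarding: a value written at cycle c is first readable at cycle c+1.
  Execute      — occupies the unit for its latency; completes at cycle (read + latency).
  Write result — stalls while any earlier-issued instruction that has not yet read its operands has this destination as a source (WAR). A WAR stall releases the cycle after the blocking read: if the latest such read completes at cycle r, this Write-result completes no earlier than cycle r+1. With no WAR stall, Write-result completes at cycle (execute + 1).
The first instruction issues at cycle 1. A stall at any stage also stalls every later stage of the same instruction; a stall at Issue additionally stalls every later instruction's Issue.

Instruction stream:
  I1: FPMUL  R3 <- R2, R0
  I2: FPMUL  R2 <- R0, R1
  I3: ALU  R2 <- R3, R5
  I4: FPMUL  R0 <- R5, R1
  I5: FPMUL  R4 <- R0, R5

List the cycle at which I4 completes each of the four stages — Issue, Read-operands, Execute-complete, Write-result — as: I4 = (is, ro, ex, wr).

I4 = (18, 19, 24, 25)

  I1 | 1 | 2 | 7 | 8
  I2 | 9 | 10 | 15 | 16   struct: FPMUL busy until I1 writes@8
  I3 | 17 | 18 | 19 | 20   WAW R2: wait I2 write@16
  I4 | 18 | 19 | 24 | 25
  I5 | 26 | 27 | 32 | 33   struct: FPMUL busy until I4 writes@25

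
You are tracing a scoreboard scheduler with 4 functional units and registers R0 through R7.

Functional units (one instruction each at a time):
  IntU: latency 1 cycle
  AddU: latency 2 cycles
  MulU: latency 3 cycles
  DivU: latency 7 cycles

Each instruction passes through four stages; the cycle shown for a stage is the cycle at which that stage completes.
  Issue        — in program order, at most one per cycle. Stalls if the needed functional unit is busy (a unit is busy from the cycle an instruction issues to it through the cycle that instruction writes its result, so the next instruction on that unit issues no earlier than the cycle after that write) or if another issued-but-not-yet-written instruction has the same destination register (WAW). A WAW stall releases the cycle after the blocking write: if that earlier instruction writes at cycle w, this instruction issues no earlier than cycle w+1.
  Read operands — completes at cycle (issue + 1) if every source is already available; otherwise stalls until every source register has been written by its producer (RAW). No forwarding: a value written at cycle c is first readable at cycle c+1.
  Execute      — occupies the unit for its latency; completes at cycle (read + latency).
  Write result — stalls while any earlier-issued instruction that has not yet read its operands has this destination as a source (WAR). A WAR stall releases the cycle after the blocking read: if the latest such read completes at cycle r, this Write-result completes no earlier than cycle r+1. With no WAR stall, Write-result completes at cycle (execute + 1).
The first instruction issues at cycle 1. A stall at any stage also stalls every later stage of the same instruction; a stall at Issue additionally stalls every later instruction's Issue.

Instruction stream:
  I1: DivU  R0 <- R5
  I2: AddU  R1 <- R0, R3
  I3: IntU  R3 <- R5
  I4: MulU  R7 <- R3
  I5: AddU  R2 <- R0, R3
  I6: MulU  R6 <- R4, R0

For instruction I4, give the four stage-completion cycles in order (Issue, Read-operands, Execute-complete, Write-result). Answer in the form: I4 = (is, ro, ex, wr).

[1] issue I1 (DivU)
[2] I1 read-ops, issue I2 (AddU)
[3] issue I3 (IntU)
[4] I3 read-ops, issue I4 (MulU)
[5] I3 finished on IntU
[9] I1 finished on DivU
[10] I1→R0
[11] I2 read-ops
[12] I3→R3
[13] I2 finished on AddU, I4 read-ops
[14] I2→R1
[15] issue I5 (AddU)
[16] I4 finished on MulU, I5 read-ops
[17] I4→R7
[18] I5 finished on AddU, issue I6 (MulU)
[19] I5→R2, I6 read-ops
[22] I6 finished on MulU
[23] I6→R6

I4 = (4, 13, 16, 17)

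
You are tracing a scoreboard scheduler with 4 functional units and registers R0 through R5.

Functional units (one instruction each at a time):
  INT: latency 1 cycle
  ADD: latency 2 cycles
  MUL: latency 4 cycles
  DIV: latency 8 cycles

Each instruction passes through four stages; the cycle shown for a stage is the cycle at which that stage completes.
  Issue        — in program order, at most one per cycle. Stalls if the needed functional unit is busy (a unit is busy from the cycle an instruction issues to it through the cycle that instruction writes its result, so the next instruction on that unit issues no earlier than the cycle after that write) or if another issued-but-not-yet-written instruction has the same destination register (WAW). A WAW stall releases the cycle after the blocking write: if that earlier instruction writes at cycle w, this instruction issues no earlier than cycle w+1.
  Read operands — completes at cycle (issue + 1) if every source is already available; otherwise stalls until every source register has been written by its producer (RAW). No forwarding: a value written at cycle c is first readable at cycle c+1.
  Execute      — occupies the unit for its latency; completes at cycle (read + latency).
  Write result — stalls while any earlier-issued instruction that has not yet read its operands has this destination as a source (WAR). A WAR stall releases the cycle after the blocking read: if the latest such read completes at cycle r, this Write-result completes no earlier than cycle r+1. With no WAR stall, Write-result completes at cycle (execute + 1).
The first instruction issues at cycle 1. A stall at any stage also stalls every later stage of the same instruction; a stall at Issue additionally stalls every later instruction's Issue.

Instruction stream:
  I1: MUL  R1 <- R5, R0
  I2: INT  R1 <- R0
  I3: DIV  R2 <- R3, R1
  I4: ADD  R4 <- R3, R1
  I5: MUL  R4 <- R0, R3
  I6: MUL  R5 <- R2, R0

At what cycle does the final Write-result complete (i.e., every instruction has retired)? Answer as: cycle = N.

cycle = 29

t=1  I1 dispatched to MUL
t=2  I1 operands ready
t=6  I1 complete
t=7  R1←I1
t=8  I2 dispatched to INT
t=9  I2 operands ready, I3 dispatched to DIV
t=10  I2 complete, I4 dispatched to ADD
t=11  R1←I2
t=12  I3 operands ready, I4 operands ready
t=14  I4 complete
t=15  R4←I4
t=16  I5 dispatched to MUL
t=17  I5 operands ready
t=20  I3 complete
t=21  R2←I3, I5 complete
t=22  R4←I5
t=23  I6 dispatched to MUL
t=24  I6 operands ready
t=28  I6 complete
t=29  R5←I6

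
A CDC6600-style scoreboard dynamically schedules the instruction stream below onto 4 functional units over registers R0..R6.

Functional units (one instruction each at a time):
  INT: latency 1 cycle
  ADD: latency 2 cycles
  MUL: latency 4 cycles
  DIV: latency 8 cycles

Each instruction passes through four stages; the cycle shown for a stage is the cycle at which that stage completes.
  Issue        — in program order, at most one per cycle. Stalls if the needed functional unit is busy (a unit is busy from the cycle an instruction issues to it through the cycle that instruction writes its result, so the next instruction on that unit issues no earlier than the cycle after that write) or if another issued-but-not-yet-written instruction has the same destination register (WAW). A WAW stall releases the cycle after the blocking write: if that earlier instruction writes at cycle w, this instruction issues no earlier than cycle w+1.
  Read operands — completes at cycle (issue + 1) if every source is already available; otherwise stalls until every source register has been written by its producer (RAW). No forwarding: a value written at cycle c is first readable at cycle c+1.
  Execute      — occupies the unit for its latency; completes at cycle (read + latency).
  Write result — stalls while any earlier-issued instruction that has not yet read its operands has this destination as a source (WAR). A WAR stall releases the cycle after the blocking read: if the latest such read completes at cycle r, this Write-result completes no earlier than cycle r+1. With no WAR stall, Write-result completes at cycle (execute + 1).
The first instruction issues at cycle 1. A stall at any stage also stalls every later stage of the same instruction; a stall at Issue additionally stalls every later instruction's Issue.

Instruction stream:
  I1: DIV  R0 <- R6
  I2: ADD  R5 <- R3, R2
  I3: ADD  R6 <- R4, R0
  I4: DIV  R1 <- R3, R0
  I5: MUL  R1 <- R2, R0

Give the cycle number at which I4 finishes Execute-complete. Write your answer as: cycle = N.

1) issue 1, read 2, done 10, write 11
2) issue 2, read 3, done 5, write 6
3) issue 7, read 12, done 14, write 15  <struct: ADD busy until I2 writes@6 / RAW R0: wait I1 write@11>
4) issue 12, read 13, done 21, write 22  <struct: DIV busy until I1 writes@11>
5) issue 23, read 24, done 28, write 29  <WAW R1: wait I4 write@22>

cycle = 21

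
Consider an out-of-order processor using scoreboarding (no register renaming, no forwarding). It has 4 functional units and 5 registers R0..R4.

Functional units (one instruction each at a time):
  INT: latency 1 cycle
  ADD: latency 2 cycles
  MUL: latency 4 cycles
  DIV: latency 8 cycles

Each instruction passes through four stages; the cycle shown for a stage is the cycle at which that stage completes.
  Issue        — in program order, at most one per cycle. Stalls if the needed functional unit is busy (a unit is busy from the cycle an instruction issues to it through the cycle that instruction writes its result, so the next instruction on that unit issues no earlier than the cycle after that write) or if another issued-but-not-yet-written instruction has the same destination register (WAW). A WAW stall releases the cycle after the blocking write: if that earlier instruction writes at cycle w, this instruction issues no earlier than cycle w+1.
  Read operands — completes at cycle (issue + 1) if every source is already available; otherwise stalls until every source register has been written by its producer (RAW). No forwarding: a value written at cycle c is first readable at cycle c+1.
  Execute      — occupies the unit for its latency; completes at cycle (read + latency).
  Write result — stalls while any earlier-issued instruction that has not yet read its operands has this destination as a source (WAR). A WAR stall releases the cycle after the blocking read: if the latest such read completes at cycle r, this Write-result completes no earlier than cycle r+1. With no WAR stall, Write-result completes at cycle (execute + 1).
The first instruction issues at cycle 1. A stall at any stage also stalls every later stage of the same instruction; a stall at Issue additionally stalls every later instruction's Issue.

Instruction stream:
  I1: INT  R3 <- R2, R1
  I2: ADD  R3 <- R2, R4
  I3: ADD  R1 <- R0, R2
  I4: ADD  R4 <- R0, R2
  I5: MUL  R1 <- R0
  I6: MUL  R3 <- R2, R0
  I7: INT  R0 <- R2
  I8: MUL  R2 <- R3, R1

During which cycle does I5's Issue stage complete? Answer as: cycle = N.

cycle = 16

c1: I1→INT
c2: I1 RO
c3: I1 EX
c4: I1 WR R3
c5: I2→ADD
c6: I2 RO
c8: I2 EX
c9: I2 WR R3
c10: I3→ADD
c11: I3 RO
c13: I3 EX
c14: I3 WR R1
c15: I4→ADD
c16: I4 RO, I5→MUL
c17: I5 RO
c18: I4 EX
c19: I4 WR R4
c21: I5 EX
c22: I5 WR R1
c23: I6→MUL
c24: I6 RO, I7→INT
c25: I7 RO
c26: I7 EX
c27: I7 WR R0
c28: I6 EX
c29: I6 WR R3
c30: I8→MUL
c31: I8 RO
c35: I8 EX
c36: I8 WR R2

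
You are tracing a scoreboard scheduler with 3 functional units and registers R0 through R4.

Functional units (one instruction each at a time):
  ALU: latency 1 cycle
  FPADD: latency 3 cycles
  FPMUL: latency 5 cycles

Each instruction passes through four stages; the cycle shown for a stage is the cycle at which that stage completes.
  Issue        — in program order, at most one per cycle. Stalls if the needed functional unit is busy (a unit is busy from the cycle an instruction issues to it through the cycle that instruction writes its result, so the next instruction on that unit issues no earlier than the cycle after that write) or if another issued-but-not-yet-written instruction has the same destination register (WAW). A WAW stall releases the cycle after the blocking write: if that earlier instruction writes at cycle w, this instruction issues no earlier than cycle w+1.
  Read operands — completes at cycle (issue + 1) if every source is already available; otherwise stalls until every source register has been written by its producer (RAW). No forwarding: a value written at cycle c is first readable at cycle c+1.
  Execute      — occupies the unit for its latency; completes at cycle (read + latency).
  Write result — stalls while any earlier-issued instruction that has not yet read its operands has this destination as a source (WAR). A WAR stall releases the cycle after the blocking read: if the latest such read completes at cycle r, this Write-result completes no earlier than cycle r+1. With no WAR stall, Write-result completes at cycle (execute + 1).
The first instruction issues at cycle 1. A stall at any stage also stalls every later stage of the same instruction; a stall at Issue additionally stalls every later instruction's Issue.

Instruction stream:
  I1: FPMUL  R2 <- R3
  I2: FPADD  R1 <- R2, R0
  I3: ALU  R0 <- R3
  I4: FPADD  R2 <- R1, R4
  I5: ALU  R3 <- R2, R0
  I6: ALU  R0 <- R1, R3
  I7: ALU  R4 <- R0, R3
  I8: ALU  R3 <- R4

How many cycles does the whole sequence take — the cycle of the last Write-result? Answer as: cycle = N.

cycle = 34

cycle 1: I1→FPMUL
cycle 2: I1 RO · I2→FPADD
cycle 3: I3→ALU
cycle 4: I3 RO
cycle 5: I3 EX
cycle 7: I1 EX
cycle 8: I1 WR R2
cycle 9: I2 RO
cycle 10: I3 WR R0
cycle 12: I2 EX
cycle 13: I2 WR R1
cycle 14: I4→FPADD
cycle 15: I4 RO · I5→ALU
cycle 18: I4 EX
cycle 19: I4 WR R2
cycle 20: I5 RO
cycle 21: I5 EX
cycle 22: I5 WR R3
cycle 23: I6→ALU
cycle 24: I6 RO
cycle 25: I6 EX
cycle 26: I6 WR R0
cycle 27: I7→ALU
cycle 28: I7 RO
cycle 29: I7 EX
cycle 30: I7 WR R4
cycle 31: I8→ALU
cycle 32: I8 RO
cycle 33: I8 EX
cycle 34: I8 WR R3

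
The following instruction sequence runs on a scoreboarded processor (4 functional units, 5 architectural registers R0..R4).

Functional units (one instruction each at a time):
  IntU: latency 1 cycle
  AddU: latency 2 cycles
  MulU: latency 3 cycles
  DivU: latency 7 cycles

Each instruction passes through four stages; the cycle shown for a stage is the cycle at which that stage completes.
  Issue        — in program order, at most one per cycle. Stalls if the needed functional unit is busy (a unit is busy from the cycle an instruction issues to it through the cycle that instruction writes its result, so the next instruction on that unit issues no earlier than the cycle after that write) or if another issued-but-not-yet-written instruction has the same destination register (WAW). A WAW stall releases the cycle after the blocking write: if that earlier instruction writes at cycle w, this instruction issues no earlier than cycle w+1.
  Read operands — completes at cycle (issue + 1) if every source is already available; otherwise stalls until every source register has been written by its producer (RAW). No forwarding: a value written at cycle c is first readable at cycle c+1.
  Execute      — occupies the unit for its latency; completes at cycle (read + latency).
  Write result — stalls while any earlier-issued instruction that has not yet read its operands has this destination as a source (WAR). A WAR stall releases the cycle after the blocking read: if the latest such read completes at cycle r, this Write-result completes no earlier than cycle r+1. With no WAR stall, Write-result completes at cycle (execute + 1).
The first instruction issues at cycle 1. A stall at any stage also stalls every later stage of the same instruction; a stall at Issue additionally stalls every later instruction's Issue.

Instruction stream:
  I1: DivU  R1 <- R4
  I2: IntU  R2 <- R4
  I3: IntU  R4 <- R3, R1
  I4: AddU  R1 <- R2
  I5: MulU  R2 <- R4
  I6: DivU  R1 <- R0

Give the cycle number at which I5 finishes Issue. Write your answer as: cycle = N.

cycle 1: I1→DivU
cycle 2: I1 RO · I2→IntU
cycle 3: I2 RO
cycle 4: I2 EX
cycle 5: I2 WR R2
cycle 6: I3→IntU
cycle 9: I1 EX
cycle 10: I1 WR R1
cycle 11: I3 RO · I4→AddU
cycle 12: I3 EX · I4 RO · I5→MulU
cycle 13: I3 WR R4
cycle 14: I4 EX · I5 RO
cycle 15: I4 WR R1
cycle 16: I6→DivU
cycle 17: I5 EX · I6 RO
cycle 18: I5 WR R2
cycle 24: I6 EX
cycle 25: I6 WR R1

cycle = 12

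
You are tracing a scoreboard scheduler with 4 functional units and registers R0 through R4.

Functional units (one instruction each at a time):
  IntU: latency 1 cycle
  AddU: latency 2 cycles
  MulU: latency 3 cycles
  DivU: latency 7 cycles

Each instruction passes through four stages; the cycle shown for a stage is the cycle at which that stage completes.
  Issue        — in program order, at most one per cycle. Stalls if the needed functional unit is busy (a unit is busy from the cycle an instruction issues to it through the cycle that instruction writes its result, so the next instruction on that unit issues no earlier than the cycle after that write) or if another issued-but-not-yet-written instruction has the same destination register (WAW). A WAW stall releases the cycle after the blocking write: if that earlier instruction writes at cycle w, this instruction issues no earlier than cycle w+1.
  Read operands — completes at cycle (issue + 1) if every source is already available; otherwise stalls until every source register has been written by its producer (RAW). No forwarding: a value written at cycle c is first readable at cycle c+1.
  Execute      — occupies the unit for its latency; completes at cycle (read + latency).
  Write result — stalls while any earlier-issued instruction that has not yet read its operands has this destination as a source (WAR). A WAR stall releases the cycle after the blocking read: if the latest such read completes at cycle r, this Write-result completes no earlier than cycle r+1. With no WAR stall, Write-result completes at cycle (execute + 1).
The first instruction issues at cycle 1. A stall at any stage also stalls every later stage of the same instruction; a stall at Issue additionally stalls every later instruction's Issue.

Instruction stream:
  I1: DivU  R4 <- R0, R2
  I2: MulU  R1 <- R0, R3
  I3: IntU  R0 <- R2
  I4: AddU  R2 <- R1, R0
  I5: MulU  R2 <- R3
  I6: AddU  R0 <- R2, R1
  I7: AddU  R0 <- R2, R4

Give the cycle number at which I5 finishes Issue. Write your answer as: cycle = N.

1) issue 1, read 2, done 9, write 10
2) issue 2, read 3, done 6, write 7
3) issue 3, read 4, done 5, write 6
4) issue 4, read 8, done 10, write 11  <RAW R1: wait I2 write@7>
5) issue 12, read 13, done 16, write 17  <WAW R2: wait I4 write@11>
6) issue 13, read 18, done 20, write 21  <RAW R2: wait I5 write@17>
7) issue 22, read 23, done 25, write 26  <struct: AddU busy until I6 writes@21>

cycle = 12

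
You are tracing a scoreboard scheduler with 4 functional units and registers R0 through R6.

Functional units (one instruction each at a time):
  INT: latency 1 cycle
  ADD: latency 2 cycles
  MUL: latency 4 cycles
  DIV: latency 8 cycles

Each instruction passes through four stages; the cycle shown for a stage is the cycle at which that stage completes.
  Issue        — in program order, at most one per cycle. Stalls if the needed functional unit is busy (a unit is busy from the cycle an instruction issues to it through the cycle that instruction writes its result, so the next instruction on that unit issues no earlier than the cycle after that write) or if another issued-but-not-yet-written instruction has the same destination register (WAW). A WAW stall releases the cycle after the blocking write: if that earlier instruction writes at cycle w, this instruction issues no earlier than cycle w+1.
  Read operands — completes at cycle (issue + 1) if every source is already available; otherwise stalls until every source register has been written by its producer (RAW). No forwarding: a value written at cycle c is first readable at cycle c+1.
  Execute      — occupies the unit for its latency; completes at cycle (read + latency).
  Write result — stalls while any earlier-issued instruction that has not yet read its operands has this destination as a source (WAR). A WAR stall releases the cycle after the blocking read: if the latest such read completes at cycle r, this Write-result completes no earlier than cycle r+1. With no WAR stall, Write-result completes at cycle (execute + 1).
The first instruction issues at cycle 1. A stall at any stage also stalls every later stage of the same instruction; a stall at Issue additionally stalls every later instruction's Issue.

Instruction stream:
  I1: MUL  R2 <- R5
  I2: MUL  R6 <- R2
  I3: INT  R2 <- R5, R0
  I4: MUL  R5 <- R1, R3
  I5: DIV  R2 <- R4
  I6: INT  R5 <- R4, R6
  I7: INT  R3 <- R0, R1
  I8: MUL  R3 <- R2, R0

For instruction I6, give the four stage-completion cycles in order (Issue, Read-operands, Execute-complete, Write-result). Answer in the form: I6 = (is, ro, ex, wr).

I6 = (22, 23, 24, 25)

[1] I1 dispatched to MUL
[2] I1 operands ready
[6] I1 complete
[7] R2←I1
[8] I2 dispatched to MUL
[9] I2 operands ready · I3 dispatched to INT
[10] I3 operands ready
[11] I3 complete
[12] R2←I3
[13] I2 complete
[14] R6←I2
[15] I4 dispatched to MUL
[16] I4 operands ready · I5 dispatched to DIV
[17] I5 operands ready
[20] I4 complete
[21] R5←I4
[22] I6 dispatched to INT
[23] I6 operands ready
[24] I6 complete
[25] I5 complete · R5←I6
[26] R2←I5 · I7 dispatched to INT
[27] I7 operands ready
[28] I7 complete
[29] R3←I7
[30] I8 dispatched to MUL
[31] I8 operands ready
[35] I8 complete
[36] R3←I8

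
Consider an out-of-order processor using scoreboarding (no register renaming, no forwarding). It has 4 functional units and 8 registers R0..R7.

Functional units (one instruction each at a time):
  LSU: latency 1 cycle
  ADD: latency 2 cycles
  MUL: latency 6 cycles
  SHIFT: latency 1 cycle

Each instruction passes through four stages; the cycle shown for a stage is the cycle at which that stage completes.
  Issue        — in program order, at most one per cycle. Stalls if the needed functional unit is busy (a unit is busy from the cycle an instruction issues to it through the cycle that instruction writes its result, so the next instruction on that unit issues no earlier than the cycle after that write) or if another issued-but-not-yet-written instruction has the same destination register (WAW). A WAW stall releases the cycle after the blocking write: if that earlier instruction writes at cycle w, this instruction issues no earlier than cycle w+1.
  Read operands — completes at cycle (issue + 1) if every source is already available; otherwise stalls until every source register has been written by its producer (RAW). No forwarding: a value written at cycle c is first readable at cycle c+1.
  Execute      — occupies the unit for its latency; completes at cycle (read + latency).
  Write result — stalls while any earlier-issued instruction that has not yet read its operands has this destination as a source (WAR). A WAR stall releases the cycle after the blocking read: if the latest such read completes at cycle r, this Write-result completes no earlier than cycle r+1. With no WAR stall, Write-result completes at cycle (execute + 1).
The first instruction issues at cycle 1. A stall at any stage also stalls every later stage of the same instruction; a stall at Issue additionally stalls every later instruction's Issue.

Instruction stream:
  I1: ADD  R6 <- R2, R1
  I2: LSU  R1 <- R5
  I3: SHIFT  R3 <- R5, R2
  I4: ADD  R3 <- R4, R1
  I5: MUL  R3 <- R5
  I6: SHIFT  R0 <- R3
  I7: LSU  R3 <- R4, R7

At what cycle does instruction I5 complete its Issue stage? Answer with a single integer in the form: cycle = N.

c1: issue I1 (ADD)
c2: I1 read-ops, issue I2 (LSU)
c3: I2 read-ops, issue I3 (SHIFT)
c4: I1 finished on ADD, I2 finished on LSU, I3 read-ops
c5: I1→R6, I2→R1, I3 finished on SHIFT
c6: I3→R3
c7: issue I4 (ADD)
c8: I4 read-ops
c10: I4 finished on ADD
c11: I4→R3
c12: issue I5 (MUL)
c13: I5 read-ops, issue I6 (SHIFT)
c19: I5 finished on MUL
c20: I5→R3
c21: I6 read-ops, issue I7 (LSU)
c22: I6 finished on SHIFT, I7 read-ops
c23: I6→R0, I7 finished on LSU
c24: I7→R3

cycle = 12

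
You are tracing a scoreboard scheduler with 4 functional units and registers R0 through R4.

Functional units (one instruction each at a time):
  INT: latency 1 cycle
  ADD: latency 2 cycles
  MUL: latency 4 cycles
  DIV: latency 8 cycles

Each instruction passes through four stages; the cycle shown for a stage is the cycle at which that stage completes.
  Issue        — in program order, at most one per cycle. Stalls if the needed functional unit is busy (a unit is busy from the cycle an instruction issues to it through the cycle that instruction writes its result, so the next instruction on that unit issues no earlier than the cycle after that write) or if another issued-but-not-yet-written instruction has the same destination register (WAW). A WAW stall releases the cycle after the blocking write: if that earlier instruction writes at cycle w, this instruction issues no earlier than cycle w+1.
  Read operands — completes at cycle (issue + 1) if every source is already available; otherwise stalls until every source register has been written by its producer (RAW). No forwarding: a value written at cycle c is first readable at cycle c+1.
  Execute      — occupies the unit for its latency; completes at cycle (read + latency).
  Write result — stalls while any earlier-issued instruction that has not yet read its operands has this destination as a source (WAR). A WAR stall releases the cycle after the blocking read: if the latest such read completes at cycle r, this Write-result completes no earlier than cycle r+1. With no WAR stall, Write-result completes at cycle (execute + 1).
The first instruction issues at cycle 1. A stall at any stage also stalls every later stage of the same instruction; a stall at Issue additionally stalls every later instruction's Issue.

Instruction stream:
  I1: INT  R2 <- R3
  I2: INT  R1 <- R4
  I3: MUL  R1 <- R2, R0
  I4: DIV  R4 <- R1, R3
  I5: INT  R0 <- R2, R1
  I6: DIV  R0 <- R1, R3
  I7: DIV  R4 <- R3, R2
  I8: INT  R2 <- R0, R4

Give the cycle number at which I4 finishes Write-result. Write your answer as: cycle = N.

cycle = 25

t=1  issue I1 (INT)
t=2  I1 read-ops
t=3  I1 finished on INT
t=4  I1→R2
t=5  issue I2 (INT)
t=6  I2 read-ops
t=7  I2 finished on INT
t=8  I2→R1
t=9  issue I3 (MUL)
t=10  I3 read-ops; issue I4 (DIV)
t=11  issue I5 (INT)
t=14  I3 finished on MUL
t=15  I3→R1
t=16  I4 read-ops; I5 read-ops
t=17  I5 finished on INT
t=18  I5→R0
t=24  I4 finished on DIV
t=25  I4→R4
t=26  issue I6 (DIV)
t=27  I6 read-ops
t=35  I6 finished on DIV
t=36  I6→R0
t=37  issue I7 (DIV)
t=38  I7 read-ops; issue I8 (INT)
t=46  I7 finished on DIV
t=47  I7→R4
t=48  I8 read-ops
t=49  I8 finished on INT
t=50  I8→R2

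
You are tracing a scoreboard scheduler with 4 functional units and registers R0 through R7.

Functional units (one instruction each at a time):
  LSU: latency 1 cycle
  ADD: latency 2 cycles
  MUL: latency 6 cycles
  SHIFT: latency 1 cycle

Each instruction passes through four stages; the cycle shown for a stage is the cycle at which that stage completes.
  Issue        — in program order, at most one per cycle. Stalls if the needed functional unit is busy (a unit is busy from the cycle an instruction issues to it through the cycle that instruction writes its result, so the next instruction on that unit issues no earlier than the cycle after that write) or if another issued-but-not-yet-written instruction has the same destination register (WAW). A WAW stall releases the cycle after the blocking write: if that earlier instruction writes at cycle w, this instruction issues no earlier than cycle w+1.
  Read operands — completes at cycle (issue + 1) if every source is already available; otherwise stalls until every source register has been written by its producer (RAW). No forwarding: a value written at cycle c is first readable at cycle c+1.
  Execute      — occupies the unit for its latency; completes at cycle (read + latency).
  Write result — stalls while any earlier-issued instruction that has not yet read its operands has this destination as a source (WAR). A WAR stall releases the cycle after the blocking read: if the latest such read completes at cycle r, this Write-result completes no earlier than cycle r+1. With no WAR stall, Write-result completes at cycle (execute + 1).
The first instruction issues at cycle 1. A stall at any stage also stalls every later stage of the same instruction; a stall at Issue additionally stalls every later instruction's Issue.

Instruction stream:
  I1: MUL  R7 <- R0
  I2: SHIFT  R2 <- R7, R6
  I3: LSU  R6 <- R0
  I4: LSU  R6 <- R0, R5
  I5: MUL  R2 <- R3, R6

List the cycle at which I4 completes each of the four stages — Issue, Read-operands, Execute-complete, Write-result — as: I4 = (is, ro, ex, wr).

I1 -> (1, 2, 8, 9)
I2 -> (2, 10, 11, 12)  // RAW R7: wait I1 write@9
I3 -> (3, 4, 5, 11)  // WAR R6: wait I2 read@10
I4 -> (12, 13, 14, 15)  // struct: LSU busy until I3 writes@11
I5 -> (13, 16, 22, 23)  // RAW R6: wait I4 write@15

I4 = (12, 13, 14, 15)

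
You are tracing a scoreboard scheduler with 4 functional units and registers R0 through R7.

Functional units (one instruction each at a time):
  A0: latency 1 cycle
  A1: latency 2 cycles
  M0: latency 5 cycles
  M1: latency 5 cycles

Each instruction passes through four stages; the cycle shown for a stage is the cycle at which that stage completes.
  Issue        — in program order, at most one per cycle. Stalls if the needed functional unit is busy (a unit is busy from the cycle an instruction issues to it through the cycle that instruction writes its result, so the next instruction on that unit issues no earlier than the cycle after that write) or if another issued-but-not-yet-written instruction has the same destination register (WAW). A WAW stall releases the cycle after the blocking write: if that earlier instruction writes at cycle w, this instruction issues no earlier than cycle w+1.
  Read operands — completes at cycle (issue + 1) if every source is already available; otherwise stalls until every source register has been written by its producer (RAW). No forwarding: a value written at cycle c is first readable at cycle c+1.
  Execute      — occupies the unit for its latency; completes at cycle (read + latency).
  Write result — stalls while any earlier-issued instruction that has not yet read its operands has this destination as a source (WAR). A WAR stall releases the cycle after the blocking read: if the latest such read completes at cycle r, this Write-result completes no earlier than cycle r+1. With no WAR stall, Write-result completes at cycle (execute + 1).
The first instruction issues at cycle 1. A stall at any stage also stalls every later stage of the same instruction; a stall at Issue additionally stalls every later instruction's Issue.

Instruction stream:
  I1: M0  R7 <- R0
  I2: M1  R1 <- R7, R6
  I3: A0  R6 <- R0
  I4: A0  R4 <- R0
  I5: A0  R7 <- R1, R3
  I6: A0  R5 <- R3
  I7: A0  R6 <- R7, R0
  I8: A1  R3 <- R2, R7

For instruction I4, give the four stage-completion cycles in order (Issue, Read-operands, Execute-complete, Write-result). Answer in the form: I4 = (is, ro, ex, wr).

1) issue 1, read 2, done 7, write 8
2) issue 2, read 9, done 14, write 15  <RAW R7: wait I1 write@8>
3) issue 3, read 4, done 5, write 10  <WAR R6: wait I2 read@9>
4) issue 11, read 12, done 13, write 14  <struct: A0 busy until I3 writes@10>
5) issue 15, read 16, done 17, write 18  <struct: A0 busy until I4 writes@14>
6) issue 19, read 20, done 21, write 22  <struct: A0 busy until I5 writes@18>
7) issue 23, read 24, done 25, write 26  <struct: A0 busy until I6 writes@22>
8) issue 24, read 25, done 27, write 28

I4 = (11, 12, 13, 14)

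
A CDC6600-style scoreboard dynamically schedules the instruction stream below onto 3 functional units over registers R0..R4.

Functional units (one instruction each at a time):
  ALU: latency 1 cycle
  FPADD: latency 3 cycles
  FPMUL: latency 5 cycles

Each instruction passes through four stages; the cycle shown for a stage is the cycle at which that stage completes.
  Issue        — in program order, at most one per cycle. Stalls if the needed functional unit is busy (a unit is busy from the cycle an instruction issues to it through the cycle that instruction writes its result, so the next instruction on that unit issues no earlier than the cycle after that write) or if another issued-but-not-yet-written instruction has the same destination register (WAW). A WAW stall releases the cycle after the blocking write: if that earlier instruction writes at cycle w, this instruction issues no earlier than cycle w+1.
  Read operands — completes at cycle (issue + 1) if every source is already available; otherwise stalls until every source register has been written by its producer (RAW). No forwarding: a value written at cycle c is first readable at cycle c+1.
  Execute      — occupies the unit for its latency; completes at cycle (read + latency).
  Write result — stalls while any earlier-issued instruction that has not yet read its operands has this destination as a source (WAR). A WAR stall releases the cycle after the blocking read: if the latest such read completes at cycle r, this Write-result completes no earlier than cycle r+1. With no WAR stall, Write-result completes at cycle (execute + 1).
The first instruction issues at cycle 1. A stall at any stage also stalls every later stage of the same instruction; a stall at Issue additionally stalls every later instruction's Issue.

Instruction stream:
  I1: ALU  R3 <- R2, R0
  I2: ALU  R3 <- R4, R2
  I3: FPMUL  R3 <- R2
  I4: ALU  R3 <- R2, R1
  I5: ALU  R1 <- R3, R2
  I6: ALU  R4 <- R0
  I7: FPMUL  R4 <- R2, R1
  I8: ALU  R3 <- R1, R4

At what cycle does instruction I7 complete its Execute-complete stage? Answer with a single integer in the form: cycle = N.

cycle = 35

t=1  issue I1 (ALU)
t=2  I1 read-ops
t=3  I1 finished on ALU
t=4  I1→R3
t=5  issue I2 (ALU)
t=6  I2 read-ops
t=7  I2 finished on ALU
t=8  I2→R3
t=9  issue I3 (FPMUL)
t=10  I3 read-ops
t=15  I3 finished on FPMUL
t=16  I3→R3
t=17  issue I4 (ALU)
t=18  I4 read-ops
t=19  I4 finished on ALU
t=20  I4→R3
t=21  issue I5 (ALU)
t=22  I5 read-ops
t=23  I5 finished on ALU
t=24  I5→R1
t=25  issue I6 (ALU)
t=26  I6 read-ops
t=27  I6 finished on ALU
t=28  I6→R4
t=29  issue I7 (FPMUL)
t=30  I7 read-ops | issue I8 (ALU)
t=35  I7 finished on FPMUL
t=36  I7→R4
t=37  I8 read-ops
t=38  I8 finished on ALU
t=39  I8→R3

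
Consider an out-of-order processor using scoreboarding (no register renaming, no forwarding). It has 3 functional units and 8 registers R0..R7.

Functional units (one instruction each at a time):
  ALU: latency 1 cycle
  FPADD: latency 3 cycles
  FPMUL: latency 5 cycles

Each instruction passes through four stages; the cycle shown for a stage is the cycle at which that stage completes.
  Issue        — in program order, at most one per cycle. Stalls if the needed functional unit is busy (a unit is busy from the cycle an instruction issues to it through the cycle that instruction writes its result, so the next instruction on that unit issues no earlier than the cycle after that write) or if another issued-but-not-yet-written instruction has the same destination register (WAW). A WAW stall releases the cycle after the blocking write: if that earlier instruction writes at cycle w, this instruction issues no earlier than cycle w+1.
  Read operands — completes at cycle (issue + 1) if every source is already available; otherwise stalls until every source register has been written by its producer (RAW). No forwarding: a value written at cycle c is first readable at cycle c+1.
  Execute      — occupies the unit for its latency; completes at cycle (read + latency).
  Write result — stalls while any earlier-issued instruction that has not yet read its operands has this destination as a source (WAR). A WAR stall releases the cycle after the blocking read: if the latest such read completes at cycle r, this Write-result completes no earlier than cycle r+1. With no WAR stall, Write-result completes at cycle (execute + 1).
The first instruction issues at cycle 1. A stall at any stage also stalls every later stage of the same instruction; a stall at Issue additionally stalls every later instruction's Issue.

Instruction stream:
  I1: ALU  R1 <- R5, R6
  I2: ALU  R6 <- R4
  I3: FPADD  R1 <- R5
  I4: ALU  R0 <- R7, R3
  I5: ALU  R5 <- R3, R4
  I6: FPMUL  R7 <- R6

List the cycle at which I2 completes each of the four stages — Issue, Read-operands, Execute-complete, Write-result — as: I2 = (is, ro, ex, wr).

t=1  I1→ALU
t=2  I1 RO
t=3  I1 EX
t=4  I1 WR R1
t=5  I2→ALU
t=6  I2 RO · I3→FPADD
t=7  I2 EX · I3 RO
t=8  I2 WR R6
t=9  I4→ALU
t=10  I3 EX · I4 RO
t=11  I3 WR R1 · I4 EX
t=12  I4 WR R0
t=13  I5→ALU
t=14  I5 RO · I6→FPMUL
t=15  I5 EX · I6 RO
t=16  I5 WR R5
t=20  I6 EX
t=21  I6 WR R7

I2 = (5, 6, 7, 8)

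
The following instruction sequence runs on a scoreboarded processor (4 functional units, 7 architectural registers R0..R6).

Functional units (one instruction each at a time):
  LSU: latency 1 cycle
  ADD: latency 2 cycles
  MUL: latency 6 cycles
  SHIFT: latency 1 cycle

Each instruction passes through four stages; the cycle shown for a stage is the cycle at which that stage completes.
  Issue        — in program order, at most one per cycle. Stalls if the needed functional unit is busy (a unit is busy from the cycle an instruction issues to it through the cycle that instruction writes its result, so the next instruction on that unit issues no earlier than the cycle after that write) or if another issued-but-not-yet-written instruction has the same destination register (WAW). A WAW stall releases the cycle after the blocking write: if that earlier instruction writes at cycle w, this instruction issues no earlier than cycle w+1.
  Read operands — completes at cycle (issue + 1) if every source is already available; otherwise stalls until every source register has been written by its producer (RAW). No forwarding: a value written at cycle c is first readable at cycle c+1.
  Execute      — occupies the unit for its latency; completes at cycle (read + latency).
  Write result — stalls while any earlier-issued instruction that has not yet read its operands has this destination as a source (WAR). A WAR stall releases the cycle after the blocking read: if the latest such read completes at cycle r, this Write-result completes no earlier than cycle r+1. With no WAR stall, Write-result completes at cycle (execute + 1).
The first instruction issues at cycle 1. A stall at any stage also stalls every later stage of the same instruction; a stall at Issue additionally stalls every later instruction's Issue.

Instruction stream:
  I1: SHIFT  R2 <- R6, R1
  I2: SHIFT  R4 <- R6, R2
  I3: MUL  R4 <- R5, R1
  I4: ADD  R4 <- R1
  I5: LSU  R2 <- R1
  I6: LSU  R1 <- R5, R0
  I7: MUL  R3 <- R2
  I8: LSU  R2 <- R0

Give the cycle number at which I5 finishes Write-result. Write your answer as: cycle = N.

cycle = 22

t=1  I1→SHIFT
t=2  I1 RO
t=3  I1 EX
t=4  I1 WR R2
t=5  I2→SHIFT
t=6  I2 RO
t=7  I2 EX
t=8  I2 WR R4
t=9  I3→MUL
t=10  I3 RO
t=16  I3 EX
t=17  I3 WR R4
t=18  I4→ADD
t=19  I4 RO; I5→LSU
t=20  I5 RO
t=21  I4 EX; I5 EX
t=22  I4 WR R4; I5 WR R2
t=23  I6→LSU
t=24  I6 RO; I7→MUL
t=25  I6 EX; I7 RO
t=26  I6 WR R1
t=27  I8→LSU
t=28  I8 RO
t=29  I8 EX
t=30  I8 WR R2
t=31  I7 EX
t=32  I7 WR R3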